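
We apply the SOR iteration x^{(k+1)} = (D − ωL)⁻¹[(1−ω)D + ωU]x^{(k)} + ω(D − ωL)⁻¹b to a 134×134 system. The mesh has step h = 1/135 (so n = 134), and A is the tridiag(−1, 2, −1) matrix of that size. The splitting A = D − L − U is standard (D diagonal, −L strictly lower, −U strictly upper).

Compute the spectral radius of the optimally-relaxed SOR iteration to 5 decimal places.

ρ_SOR = 0.95452

B_J for the 134×134 system has eigenvalues cos(kπ/135); ρ_J = cos(π/135) = 0.99973.
√(1−ρ_J²) = |sin(π/135)| = 0.023269
So ω* = 2/1.023269 = 1.95452 (Young).
ρ(B_{ω*}) = ω*−1 = 0.95452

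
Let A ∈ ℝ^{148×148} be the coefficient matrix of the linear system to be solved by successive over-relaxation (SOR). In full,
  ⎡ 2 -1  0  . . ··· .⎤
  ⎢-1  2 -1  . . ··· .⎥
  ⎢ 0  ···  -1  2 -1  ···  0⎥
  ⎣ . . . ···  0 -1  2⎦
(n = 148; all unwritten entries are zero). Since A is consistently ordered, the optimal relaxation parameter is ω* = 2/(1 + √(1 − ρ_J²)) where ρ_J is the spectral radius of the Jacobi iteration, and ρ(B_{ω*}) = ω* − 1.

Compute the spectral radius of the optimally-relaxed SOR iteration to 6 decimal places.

B_J for the 148×148 system has eigenvalues cos(kπ/149); ρ_J = cos(π/149) = 0.999778.
√(1−ρ_J²) = |sin(π/149)| = 0.0210830
ω* = 2/(1 + 0.0210830) = 2/1.0210830 = 1.958705.
At ω = 1.958705 every |λ(B_ω)| = ω−1, so ρ_SOR = 0.958705.

ρ_SOR = 0.958705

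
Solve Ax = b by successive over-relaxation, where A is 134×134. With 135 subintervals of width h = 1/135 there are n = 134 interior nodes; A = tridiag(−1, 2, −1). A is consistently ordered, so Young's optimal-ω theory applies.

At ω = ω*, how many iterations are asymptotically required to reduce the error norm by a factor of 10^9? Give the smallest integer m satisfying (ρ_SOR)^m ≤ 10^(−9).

B_J for the 134×134 system has eigenvalues cos(kπ/135); ρ_J = cos(π/135) = 0.9997292.
root = sin(π/135) = 0.0232690  (since 1−cos² = sin²).
So ω* = 2/1.0232690 = 1.9545203 (Young).
ρ_SOR = ω* − 1 ≈ 0.9545203.
For 9 digits: m = 9·ln10 / (−ln 0.9545203) = 20.7233/0.0465464 = 445.218; round up → m = 446.

m = 446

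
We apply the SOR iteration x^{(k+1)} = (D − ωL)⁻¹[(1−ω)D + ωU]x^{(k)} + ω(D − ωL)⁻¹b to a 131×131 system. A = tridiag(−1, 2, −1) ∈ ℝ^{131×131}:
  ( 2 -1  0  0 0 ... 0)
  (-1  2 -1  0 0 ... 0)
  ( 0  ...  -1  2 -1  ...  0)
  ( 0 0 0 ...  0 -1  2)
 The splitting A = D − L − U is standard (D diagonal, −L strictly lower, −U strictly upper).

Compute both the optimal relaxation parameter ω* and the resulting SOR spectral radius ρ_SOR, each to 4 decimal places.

ω* = 1.9535, ρ_SOR = 0.9535

½·tridiag(1,0,1) at n=131: λ_k = cos(kπ/132); max |λ| at k=1 ⇒ ρ_J = cos(π/132) ≈ 0.9997.
1 − cos²(π/132) = sin²(π/132) ⇒ √(1−ρ_J²) = sin(π/132) = 0.02380.
ω* = 2 / (1 + 0.02380) = 2 / 1.02380 ≈ 1.9535.
ρ_SOR = ω* − 1 ≈ 0.9535.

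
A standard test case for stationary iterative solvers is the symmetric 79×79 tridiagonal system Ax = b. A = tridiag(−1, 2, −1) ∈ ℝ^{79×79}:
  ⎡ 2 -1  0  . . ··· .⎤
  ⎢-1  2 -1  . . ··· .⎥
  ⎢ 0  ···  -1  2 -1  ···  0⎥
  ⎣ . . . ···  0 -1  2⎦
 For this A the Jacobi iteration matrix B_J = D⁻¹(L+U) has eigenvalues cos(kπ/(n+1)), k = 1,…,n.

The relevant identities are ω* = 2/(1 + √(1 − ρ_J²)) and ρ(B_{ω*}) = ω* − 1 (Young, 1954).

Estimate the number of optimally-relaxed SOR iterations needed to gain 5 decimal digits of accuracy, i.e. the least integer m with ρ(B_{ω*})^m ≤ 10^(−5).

m = 147

spectrum of D⁻¹(L+U) = {cos(kπ/80) : 1≤k≤79}; ρ_J = cos(π/80) = 0.9992290.
√(1−ρ_J²) simplifies to sin(π/80) = 0.0392598.
Young: ω* = 2/(1+√(1−ρ_J²)) = 2/(1+0.0392598) = 2/1.0392598 = 1.9244466.
ρ_SOR = ω* − 1 ≈ 0.9244466.
(0.9244466)^m ≤ 10^{−5}  ⇒  m·ln(0.9244466) ≤ −5·ln10  ⇒  m ≥ 146.549  ⇒  m = 147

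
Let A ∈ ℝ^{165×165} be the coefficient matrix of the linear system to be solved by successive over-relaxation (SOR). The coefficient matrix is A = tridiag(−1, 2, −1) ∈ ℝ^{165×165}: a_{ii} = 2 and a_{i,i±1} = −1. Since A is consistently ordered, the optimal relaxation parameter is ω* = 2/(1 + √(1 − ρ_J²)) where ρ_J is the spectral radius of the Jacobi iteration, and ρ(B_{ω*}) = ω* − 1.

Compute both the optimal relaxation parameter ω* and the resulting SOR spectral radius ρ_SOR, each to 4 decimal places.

ω* = 1.9629, ρ_SOR = 0.9629

spectrum of D⁻¹(L+U) = {cos(kπ/166) : 1≤k≤165}; ρ_J = cos(π/166) = 0.9998.
√(1 − cos²(π/166)) = sin(π/166) ≈ 0.01892.
So ω* = 2/1.01892 = 1.9629 (Young).
ρ_SOR = ω* − 1 = 1.9629 − 1 = 0.9629.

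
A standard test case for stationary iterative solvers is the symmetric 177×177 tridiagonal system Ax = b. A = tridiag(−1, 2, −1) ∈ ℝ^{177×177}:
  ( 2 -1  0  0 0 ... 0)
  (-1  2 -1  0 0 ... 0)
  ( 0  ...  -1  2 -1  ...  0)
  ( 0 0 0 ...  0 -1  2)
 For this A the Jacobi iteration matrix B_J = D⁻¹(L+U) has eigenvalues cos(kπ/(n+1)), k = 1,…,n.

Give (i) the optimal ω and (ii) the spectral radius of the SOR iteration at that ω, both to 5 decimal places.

[ρ_J] n=177: ρ(B_J) = cos(π/(n+1)) = cos(π/178) = 0.99984.
1 − cos²(π/178) = sin²(π/178) ⇒ √(1−ρ_J²) = sin(π/178) = 0.017648.
ω* = 2/(1 + 0.017648) = 2/1.017648 = 1.96532.
ρ(B_{ω*}) = ω*−1 = 0.96532

ω* = 1.96532, ρ_SOR = 0.96532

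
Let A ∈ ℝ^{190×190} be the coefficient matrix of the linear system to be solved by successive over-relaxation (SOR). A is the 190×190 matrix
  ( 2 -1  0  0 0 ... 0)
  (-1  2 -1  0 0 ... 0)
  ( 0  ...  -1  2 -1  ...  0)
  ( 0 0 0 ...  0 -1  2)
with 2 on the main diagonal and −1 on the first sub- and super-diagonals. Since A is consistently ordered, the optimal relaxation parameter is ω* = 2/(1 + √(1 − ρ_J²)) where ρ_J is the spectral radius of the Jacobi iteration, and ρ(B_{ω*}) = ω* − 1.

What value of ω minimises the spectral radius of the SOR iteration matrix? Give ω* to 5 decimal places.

ρ_J = max_k |cos(kπ/191)| = cos(π/191) = 0.99986
root = sin(π/191) = 0.016447  (since 1−cos² = sin²).
ω* = 2/(1+0.016447) = 1.96764
[ρ_SOR] ω* − 1 = 0.96764.

ω* = 1.96764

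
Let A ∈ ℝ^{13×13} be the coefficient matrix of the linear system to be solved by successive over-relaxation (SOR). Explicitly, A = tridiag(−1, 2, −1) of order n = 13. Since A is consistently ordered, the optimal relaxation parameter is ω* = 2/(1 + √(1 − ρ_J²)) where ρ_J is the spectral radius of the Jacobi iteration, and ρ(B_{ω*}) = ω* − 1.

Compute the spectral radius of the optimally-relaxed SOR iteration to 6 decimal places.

ρ_SOR = 0.635964

½·tridiag(1,0,1) at n=13: λ_k = cos(kπ/14); max |λ| at k=1 ⇒ ρ_J = cos(π/14) ≈ 0.974928.
√(1−ρ_J²) = |sin(π/14)| = 0.2225209
ω* = 2/(1+0.2225209) = 1.635964
ρ_SOR = ω* − 1 ≈ 0.635964.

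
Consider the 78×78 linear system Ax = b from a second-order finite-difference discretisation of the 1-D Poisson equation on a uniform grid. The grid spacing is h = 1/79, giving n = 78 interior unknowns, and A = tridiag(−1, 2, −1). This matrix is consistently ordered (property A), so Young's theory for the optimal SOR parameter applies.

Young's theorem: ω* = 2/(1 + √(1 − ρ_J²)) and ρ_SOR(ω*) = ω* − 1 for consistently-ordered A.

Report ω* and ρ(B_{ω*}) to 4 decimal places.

ω* = 1.9235, ρ_SOR = 0.9235

B_J for the 78×78 system has eigenvalues cos(kπ/79); ρ_J = cos(π/79) = 0.9992.
1 − cos²(π/79) = sin²(π/79) ⇒ √(1−ρ_J²) = sin(π/79) = 0.03976.
Then 2/(1+√(1−ρ_J²)) = 2/(1+0.03976); ω* = 2/1.03976 = 1.9235.
ρ(B_{ω*}) = ω*−1 = 0.9235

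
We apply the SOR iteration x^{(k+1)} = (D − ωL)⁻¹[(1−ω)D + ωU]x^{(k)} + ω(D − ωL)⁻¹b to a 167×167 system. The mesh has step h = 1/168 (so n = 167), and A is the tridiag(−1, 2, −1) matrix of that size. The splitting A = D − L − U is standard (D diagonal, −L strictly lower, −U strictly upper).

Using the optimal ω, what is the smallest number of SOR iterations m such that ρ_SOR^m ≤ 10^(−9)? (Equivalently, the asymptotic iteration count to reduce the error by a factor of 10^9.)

m = 555

ρ_J = max_k |cos(kπ/168)| = cos(π/168) = 0.9998252
√(1−ρ_J²) simplifies to sin(π/168) = 0.0186989.
Then 2/(1+√(1−ρ_J²)) = 2/(1+0.0186989); ω* = 2/1.0186989 = 1.9632887.
and ρ(B_{ω*}) = 1.9632887 − 1 = 0.9632887.
For 9 digits: m = 9·ln10 / (−ln 0.9632887) = 20.7233/0.0374021 = 554.068; round up → m = 555.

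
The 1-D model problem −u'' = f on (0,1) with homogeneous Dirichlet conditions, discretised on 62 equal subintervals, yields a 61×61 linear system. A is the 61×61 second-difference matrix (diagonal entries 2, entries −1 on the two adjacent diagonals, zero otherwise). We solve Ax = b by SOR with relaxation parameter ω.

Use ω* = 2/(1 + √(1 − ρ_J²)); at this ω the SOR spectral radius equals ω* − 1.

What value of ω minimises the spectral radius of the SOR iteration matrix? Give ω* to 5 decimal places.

spectrum of D⁻¹(L+U) = {cos(kπ/62) : 1≤k≤61}; ρ_J = cos(π/62) = 0.99872.
√(1−ρ_J²) simplifies to sin(π/62) = 0.050649.
ω* = 2 / (1 + 0.050649) = 2 / 1.050649 ≈ 1.90359.
ρ_SOR = ω* − 1 ≈ 0.90359.

ω* = 1.90359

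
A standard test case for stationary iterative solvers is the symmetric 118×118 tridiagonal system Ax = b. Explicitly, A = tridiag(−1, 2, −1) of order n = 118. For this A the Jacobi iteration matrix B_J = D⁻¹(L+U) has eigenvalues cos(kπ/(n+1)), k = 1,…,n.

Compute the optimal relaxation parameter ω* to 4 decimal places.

ω* = 1.9486

½·tridiag(1,0,1) at n=118: λ_k = cos(kπ/119); max |λ| at k=1 ⇒ ρ_J = cos(π/119) ≈ 0.9997.
1 − cos²(π/119) = sin²(π/119) ⇒ √(1−ρ_J²) = sin(π/119) = 0.02640.
ω* = 2 / (1 + 0.02640) = 2 / 1.02640 ≈ 1.9486.
At ω = 1.9486 every |λ(B_ω)| = ω−1, so ρ_SOR = 0.9486.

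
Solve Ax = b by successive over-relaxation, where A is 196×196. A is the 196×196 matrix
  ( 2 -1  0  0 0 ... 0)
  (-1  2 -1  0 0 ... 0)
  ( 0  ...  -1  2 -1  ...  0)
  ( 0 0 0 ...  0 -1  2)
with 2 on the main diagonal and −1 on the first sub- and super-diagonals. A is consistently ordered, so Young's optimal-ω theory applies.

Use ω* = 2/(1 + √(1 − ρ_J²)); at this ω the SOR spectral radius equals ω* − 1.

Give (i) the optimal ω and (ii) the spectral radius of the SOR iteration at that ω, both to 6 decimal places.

ρ_J = max_k |cos(kπ/197)| = cos(π/197) = 0.999873
√(1 − cos²(π/197)) = sin(π/197) ≈ 0.0159465.
So ω* = 2/1.0159465 = 1.968608 (Young).
and ρ(B_{ω*}) = 1.968608 − 1 = 0.968608.

ω* = 1.968608, ρ_SOR = 0.968608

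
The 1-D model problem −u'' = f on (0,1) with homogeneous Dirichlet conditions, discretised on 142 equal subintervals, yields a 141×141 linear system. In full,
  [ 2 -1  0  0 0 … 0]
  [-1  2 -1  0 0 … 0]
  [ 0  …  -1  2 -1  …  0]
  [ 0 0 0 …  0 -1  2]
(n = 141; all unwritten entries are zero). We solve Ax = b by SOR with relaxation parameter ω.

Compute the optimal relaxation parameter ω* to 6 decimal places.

ρ_J = max_k |cos(kπ/142)| = cos(π/142) = 0.999755
√(1−ρ_J²) = |sin(π/142)| = 0.0221221
ω* = 2/(1+0.0221221) = 1.956713
ρ_SOR = ω* − 1 ≈ 0.956713.

ω* = 1.956713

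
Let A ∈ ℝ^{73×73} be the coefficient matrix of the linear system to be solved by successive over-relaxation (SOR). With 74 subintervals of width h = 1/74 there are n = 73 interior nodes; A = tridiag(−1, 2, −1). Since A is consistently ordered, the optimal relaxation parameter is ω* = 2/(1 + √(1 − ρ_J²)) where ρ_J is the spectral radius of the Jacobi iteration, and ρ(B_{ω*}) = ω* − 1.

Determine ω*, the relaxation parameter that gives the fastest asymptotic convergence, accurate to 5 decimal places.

ω* = 1.91857

spectrum of D⁻¹(L+U) = {cos(kπ/74) : 1≤k≤73}; ρ_J = cos(π/74) = 0.99910.
1 − cos²(π/74) = sin²(π/74) ⇒ √(1−ρ_J²) = sin(π/74) = 0.042441.
ω* = 2 / (1 + 0.042441) = 2 / 1.042441 ≈ 1.91857.
ρ_SOR = ω* − 1 = 1.91857 − 1 = 0.91857.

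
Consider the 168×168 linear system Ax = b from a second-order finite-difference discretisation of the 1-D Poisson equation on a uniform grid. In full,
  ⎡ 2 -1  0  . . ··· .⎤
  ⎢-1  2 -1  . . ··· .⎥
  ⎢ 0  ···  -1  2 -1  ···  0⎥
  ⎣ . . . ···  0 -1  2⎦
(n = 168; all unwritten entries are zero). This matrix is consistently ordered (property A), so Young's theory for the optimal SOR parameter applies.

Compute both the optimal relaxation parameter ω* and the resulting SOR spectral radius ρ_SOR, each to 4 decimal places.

n=168: λ(B_J) = 1 − λ(A)/2 = cos(kπ/169); k=1 gives ρ_J = 0.9998.
√(1−ρ_J²) simplifies to sin(π/169) = 0.01859.
Then 2/(1+√(1−ρ_J²)) = 2/(1+0.01859); ω* = 2/1.01859 = 1.9635.
ρ_SOR = ω* − 1 ≈ 0.9635.

ω* = 1.9635, ρ_SOR = 0.9635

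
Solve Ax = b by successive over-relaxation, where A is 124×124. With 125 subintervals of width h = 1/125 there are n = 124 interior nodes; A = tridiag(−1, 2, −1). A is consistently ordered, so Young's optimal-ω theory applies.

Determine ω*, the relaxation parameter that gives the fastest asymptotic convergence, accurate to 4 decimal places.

ω* = 1.9510

½·tridiag(1,0,1) at n=124: λ_k = cos(kπ/125); max |λ| at k=1 ⇒ ρ_J = cos(π/125) ≈ 0.9997.
√(1−ρ_J²) = |sin(π/125)| = 0.02513
ω* = 2/(1 + 0.02513) = 2/1.02513 = 1.9510.
and ρ(B_{ω*}) = 1.9510 − 1 = 0.9510.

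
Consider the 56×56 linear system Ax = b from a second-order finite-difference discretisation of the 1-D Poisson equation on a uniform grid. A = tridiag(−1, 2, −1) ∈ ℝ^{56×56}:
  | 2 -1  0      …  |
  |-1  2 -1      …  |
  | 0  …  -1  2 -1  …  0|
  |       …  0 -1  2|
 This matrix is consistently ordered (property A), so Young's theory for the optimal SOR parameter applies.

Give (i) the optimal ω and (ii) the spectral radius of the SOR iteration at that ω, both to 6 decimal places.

ρ_J = max_k |cos(kπ/57)| = cos(π/57) = 0.998482
root = sin(π/57) = 0.0550878  (since 1−cos² = sin²).
Then 2/(1+√(1−ρ_J²)) = 2/(1+0.0550878); ω* = 2/1.0550878 = 1.895577.
ρ_SOR = ω* − 1 = 1.895577 − 1 = 0.895577.

ω* = 1.895577, ρ_SOR = 0.895577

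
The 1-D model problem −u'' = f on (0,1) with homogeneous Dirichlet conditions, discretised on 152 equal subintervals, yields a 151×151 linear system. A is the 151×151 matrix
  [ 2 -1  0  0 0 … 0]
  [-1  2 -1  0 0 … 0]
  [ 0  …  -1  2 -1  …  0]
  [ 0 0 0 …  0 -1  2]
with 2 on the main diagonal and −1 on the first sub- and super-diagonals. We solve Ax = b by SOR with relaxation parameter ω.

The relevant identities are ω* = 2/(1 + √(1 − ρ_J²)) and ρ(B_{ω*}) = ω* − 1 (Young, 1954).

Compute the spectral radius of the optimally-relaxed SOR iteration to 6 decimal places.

[ρ_J] n=151: ρ(B_J) = cos(π/(n+1)) = cos(π/152) = 0.999786.
1 − cos²(π/152) = sin²(π/152) ⇒ √(1−ρ_J²) = sin(π/152) = 0.0206669.
[ω*] 2 ÷ (1 + 0.0206669) = 2 ÷ 1.0206669 = 1.959503.
[ρ_SOR] ω* − 1 = 0.959503.

ρ_SOR = 0.959503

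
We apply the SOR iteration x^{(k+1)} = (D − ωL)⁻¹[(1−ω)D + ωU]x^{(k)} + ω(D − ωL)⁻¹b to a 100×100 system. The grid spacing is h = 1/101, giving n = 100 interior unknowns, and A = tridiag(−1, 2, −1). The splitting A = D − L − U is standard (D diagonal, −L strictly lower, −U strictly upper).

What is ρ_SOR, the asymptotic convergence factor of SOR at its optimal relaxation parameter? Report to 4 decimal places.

spectrum of D⁻¹(L+U) = {cos(kπ/101) : 1≤k≤100}; ρ_J = cos(π/101) = 0.9995.
root = sin(π/101) = 0.03110  (since 1−cos² = sin²).
ω* = 2 / (1 + 0.03110) = 2 / 1.03110 ≈ 1.9397.
and ρ(B_{ω*}) = 1.9397 − 1 = 0.9397.

ρ_SOR = 0.9397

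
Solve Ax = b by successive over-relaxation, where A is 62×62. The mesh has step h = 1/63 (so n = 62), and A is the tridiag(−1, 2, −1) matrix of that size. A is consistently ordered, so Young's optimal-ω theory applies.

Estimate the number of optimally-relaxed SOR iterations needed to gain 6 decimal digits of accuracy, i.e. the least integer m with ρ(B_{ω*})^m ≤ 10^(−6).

spectrum of D⁻¹(L+U) = {cos(kπ/63) : 1≤k≤62}; ρ_J = cos(π/63) = 0.9987569.
√(1 − cos²(π/63)) = sin(π/63) ≈ 0.0498459.
[ω*] 2 ÷ (1 + 0.0498459) = 2 ÷ 1.0498459 = 1.9050415.
and ρ(B_{ω*}) = 1.9050415 − 1 = 0.9050415.
m ≥ 6·ln10 / (−ln 0.9050415) = 138.467; smallest integer m = 139.

m = 139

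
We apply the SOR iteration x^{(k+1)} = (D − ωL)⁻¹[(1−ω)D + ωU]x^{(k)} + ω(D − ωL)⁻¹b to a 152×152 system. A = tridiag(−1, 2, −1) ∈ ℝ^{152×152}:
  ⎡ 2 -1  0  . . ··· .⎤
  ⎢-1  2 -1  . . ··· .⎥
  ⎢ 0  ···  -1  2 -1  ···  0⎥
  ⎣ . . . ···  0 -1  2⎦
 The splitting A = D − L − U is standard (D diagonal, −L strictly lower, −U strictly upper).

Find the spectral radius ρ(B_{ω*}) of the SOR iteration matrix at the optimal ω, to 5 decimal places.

[ρ_J] n=152: ρ(B_J) = cos(π/(n+1)) = cos(π/153) = 0.99979.
√(1−ρ_J²) simplifies to sin(π/153) = 0.020532.
Young: ω* = 2/(1+√(1−ρ_J²)) = 2/(1+0.020532) = 2/1.020532 = 1.95976.
ρ_SOR = ω* − 1 = 1.95976 − 1 = 0.95976.

ρ_SOR = 0.95976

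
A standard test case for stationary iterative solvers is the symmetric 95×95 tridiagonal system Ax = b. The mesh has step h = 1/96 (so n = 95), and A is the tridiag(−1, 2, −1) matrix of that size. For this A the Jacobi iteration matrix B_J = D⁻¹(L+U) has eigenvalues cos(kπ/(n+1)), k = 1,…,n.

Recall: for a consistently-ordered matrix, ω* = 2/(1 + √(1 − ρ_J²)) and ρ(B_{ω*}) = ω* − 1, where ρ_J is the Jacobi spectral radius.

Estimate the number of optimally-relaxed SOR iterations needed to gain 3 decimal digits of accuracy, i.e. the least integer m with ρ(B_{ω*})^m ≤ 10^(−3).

[ρ_J] n=95: ρ(B_J) = cos(π/(n+1)) = cos(π/96) = 0.9994646.
1 − cos²(π/96) = sin²(π/96) ⇒ √(1−ρ_J²) = sin(π/96) = 0.0327191.
ω* = 2/(1+0.0327191) = 1.9366350
ρ_SOR = ω* − 1 ≈ 0.9366350.
3·ln10 = 6.90776; −ln(0.9366350) = 0.0654616; m = ⌈6.90776/0.0654616⌉ = ⌈105.524⌉ = 106.

m = 106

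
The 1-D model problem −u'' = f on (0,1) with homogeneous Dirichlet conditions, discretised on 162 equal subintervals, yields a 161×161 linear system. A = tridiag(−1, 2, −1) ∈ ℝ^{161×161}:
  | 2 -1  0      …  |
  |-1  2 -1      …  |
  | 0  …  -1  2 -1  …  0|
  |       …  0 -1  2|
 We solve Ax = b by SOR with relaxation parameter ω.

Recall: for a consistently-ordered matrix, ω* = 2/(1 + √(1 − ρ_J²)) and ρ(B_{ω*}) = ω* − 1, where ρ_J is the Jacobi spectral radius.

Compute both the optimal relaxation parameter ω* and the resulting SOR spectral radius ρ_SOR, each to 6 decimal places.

spectrum of D⁻¹(L+U) = {cos(kπ/162) : 1≤k≤161}; ρ_J = cos(π/162) = 0.999812.
1 − cos²(π/162) = sin²(π/162) ⇒ √(1−ρ_J²) = sin(π/162) = 0.0193913.
[ω*] 2 ÷ (1 + 0.0193913) = 2 ÷ 1.0193913 = 1.961955.
At ω = 1.961955 every |λ(B_ω)| = ω−1, so ρ_SOR = 0.961955.

ω* = 1.961955, ρ_SOR = 0.961955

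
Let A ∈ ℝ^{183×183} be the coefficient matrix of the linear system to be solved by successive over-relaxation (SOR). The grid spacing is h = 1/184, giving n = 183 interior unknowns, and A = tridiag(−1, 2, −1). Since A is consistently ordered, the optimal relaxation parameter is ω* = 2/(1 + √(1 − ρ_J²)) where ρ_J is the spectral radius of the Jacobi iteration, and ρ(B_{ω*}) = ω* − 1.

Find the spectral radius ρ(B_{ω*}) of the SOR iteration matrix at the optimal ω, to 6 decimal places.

ρ_J = max_k |cos(kπ/184)| = cos(π/184) = 0.999854
√(1−ρ_J²) = |sin(π/184)| = 0.0170730
ω* = 2/(1 + 0.0170730) = 2/1.0170730 = 1.966427.
Hence ρ(B_{ω*}) = 1.966427 − 1 = 0.966427.

ρ_SOR = 0.966427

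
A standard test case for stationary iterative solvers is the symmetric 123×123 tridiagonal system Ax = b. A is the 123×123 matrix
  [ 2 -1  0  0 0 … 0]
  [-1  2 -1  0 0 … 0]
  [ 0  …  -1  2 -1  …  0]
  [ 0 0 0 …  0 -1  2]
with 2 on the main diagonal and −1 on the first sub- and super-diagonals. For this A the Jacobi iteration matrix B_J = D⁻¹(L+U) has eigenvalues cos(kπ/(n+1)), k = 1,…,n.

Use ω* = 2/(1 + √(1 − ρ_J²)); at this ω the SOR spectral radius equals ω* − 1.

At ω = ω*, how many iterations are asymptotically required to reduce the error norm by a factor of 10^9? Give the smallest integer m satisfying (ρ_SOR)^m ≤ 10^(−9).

B_J for the 123×123 system has eigenvalues cos(kπ/124); ρ_J = cos(π/124) = 0.9996791.
√(1 − cos²(π/124)) = sin(π/124) ≈ 0.0253327.
[ω*] 2 ÷ (1 + 0.0253327) = 2 ÷ 1.0253327 = 1.9505864.
ρ_SOR = ω* − 1 = 1.9505864 − 1 = 0.9505864.
Need (0.9505864)^m ≤ 10^(−9): m ≥ 9·ln10/|ln 0.9505864| = 20.7233/0.0506762 = 408.936 ⇒ m = 409.

m = 409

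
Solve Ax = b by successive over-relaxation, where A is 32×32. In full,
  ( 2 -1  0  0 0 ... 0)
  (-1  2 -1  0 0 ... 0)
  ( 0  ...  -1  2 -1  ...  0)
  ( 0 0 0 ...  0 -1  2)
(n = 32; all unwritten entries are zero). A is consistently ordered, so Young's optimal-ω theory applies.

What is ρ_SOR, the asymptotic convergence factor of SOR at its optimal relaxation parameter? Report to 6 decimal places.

ρ_SOR = 0.826391

ρ_J = max_k |cos(kπ/33)| = cos(π/33) = 0.995472
√(1 − cos²(π/33)) = sin(π/33) ≈ 0.0950560.
ω* = 2/(1+0.0950560) = 1.826391
[ρ_SOR] ω* − 1 = 0.826391.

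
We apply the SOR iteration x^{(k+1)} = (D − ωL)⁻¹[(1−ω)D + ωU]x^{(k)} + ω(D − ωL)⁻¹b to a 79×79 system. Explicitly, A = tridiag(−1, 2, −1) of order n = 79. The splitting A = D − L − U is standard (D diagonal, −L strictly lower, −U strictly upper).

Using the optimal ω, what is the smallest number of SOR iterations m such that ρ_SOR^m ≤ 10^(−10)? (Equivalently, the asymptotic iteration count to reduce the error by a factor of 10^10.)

½·tridiag(1,0,1) at n=79: λ_k = cos(kπ/80); max |λ| at k=1 ⇒ ρ_J = cos(π/80) ≈ 0.9992290.
root = sin(π/80) = 0.0392598  (since 1−cos² = sin²).
Then 2/(1+√(1−ρ_J²)) = 2/(1+0.0392598); ω* = 2/1.0392598 = 1.9244466.
[ρ_SOR] ω* − 1 = 0.9244466.
For 10 digits: m = 10·ln10 / (−ln 0.9244466) = 23.0259/0.07856 = 293.100; round up → m = 294.

m = 294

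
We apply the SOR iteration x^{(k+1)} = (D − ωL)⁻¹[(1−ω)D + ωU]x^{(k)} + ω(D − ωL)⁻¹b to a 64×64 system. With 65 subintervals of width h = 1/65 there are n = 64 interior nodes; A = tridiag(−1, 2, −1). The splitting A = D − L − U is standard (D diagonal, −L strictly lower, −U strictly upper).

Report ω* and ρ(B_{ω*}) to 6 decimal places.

½·tridiag(1,0,1) at n=64: λ_k = cos(kπ/65); max |λ| at k=1 ⇒ ρ_J = cos(π/65) ≈ 0.998832.
√(1 − cos²(π/65)) = sin(π/65) ≈ 0.0483134.
Young: ω* = 2/(1+√(1−ρ_J²)) = 2/(1+0.0483134) = 2/1.0483134 = 1.907826.
[ρ_SOR] ω* − 1 = 0.907826.

ω* = 1.907826, ρ_SOR = 0.907826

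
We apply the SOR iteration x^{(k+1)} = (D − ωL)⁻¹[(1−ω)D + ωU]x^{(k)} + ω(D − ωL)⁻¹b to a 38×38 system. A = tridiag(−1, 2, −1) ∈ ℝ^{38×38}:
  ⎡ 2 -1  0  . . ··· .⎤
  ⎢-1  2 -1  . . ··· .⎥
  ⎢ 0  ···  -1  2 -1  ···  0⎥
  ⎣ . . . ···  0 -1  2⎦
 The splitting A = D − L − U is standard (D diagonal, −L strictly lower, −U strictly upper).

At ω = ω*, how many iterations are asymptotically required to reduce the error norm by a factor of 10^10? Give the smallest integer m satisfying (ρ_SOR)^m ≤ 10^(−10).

spectrum of D⁻¹(L+U) = {cos(kπ/39) : 1≤k≤38}; ρ_J = cos(π/39) = 0.9967573.
1 − cos²(π/39) = sin²(π/39) ⇒ √(1−ρ_J²) = sin(π/39) = 0.0804666.
Young: ω* = 2/(1+√(1−ρ_J²)) = 2/(1+0.0804666) = 2/1.0804666 = 1.8510521.
Hence ρ(B_{ω*}) = 1.8510521 − 1 = 0.8510521.
ρ_SOR^m ≤ 10^(−10) ⇔ m ≥ 10·ln10/(−ln 0.8510521) = 23.0259/0.161282 = 142.768; m = ⌈142.768⌉ = 143.

m = 143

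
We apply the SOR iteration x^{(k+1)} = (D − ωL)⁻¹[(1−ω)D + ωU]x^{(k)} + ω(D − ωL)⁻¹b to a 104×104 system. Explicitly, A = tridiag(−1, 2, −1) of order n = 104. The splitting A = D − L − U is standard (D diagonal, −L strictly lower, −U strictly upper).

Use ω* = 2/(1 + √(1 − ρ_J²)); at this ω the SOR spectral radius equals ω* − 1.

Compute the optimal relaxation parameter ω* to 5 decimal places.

½·tridiag(1,0,1) at n=104: λ_k = cos(kπ/105); max |λ| at k=1 ⇒ ρ_J = cos(π/105) ≈ 0.99955.
√(1 − cos²(π/105)) = sin(π/105) ≈ 0.029915.
Then 2/(1+√(1−ρ_J²)) = 2/(1+0.029915); ω* = 2/1.029915 = 1.94191.
ρ(B_{ω*}) = ω*−1 = 0.94191

ω* = 1.94191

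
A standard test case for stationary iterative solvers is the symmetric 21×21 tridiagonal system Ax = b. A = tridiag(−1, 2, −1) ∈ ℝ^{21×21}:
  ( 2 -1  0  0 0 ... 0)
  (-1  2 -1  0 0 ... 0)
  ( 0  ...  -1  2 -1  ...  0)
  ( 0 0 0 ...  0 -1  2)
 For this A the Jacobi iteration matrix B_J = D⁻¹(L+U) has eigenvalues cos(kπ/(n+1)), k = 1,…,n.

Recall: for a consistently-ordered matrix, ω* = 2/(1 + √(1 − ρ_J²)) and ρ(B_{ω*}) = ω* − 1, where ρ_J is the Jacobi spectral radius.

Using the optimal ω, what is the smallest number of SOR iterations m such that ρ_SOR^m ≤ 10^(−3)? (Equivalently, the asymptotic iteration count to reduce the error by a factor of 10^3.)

m = 25

½·tridiag(1,0,1) at n=21: λ_k = cos(kπ/22); max |λ| at k=1 ⇒ ρ_J = cos(π/22) ≈ 0.9898214.
√(1−ρ_J²) simplifies to sin(π/22) = 0.1423148.
ω* = 2/(1 + 0.1423148) = 2/1.1423148 = 1.7508309.
and ρ(B_{ω*}) = 1.7508309 − 1 = 0.7508309.
For 3 digits: m = 3·ln10 / (−ln 0.7508309) = 6.90776/0.286575 = 24.105; round up → m = 25.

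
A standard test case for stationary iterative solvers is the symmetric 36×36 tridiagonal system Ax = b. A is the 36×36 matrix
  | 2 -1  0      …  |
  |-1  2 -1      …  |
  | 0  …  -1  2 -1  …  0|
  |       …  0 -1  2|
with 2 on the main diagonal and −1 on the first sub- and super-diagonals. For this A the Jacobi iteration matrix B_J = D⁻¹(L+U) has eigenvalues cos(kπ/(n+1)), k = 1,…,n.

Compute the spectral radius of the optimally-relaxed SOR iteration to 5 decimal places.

ρ_SOR = 0.84365

[ρ_J] n=36: ρ(B_J) = cos(π/(n+1)) = cos(π/37) = 0.99640.
1 − cos²(π/37) = sin²(π/37) ⇒ √(1−ρ_J²) = sin(π/37) = 0.084806.
ω* = 2/(1 + 0.084806) = 2/1.084806 = 1.84365.
ρ_SOR = ω* − 1 = 1.84365 − 1 = 0.84365.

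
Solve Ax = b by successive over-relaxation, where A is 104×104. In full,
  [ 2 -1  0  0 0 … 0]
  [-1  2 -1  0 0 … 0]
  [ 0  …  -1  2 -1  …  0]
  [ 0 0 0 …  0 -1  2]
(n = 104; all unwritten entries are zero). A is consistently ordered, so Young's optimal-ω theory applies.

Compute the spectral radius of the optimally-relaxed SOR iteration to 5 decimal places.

ρ_SOR = 0.94191

n=104: λ(B_J) = 1 − λ(A)/2 = cos(kπ/105); k=1 gives ρ_J = 0.99955.
root = sin(π/105) = 0.029915  (since 1−cos² = sin²).
[ω*] 2 ÷ (1 + 0.029915) = 2 ÷ 1.029915 = 1.94191.
ρ(B_{ω*}) = ω*−1 = 0.94191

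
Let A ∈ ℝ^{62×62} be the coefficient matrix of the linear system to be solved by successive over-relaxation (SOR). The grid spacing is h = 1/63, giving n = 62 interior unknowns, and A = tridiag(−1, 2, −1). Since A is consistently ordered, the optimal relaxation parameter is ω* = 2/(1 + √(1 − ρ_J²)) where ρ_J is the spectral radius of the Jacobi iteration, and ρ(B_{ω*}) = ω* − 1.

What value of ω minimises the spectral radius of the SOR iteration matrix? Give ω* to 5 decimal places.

ω* = 1.90504

With n=62, ρ(Jacobi) = cos(π/63) = 0.99876.
√(1−ρ_J²) simplifies to sin(π/63) = 0.049846.
[ω*] 2 ÷ (1 + 0.049846) = 2 ÷ 1.049846 = 1.90504.
[ρ_SOR] ω* − 1 = 0.90504.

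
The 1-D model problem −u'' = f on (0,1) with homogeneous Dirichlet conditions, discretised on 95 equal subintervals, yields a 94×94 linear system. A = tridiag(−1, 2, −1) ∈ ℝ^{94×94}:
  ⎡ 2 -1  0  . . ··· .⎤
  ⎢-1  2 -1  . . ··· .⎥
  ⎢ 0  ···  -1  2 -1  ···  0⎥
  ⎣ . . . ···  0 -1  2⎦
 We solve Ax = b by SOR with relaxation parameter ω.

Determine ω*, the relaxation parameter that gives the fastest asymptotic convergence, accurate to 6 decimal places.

ω* = 1.935990

spectrum of D⁻¹(L+U) = {cos(kπ/95) : 1≤k≤94}; ρ_J = cos(π/95) = 0.999453.
√(1−ρ_J²) simplifies to sin(π/95) = 0.0330634.
So ω* = 2/1.0330634 = 1.935990 (Young).
and ρ(B_{ω*}) = 1.935990 − 1 = 0.935990.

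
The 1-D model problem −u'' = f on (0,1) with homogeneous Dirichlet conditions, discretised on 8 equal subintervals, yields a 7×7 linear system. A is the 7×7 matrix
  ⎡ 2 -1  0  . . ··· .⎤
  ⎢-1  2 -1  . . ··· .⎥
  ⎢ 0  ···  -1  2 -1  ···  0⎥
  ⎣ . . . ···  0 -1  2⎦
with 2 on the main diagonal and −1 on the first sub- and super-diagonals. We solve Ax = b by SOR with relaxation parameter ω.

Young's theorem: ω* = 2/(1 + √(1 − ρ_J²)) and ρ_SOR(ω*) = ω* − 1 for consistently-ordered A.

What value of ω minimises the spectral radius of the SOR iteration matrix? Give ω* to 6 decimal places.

ω* = 1.446463

ρ_J = max_k |cos(kπ/8)| = cos(π/8) = 0.923880
root = sin(π/8) = 0.3826834  (since 1−cos² = sin²).
Then 2/(1+√(1−ρ_J²)) = 2/(1+0.3826834); ω* = 2/1.3826834 = 1.446463.
[ρ_SOR] ω* − 1 = 0.446463.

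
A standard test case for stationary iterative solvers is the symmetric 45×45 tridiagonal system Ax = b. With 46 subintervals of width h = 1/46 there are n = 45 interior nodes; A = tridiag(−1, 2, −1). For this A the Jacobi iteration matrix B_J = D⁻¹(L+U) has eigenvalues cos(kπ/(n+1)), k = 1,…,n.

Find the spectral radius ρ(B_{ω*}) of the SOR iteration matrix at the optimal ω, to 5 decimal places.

ρ_SOR = 0.87223

[ρ_J] n=45: ρ(B_J) = cos(π/(n+1)) = cos(π/46) = 0.99767.
√(1 − cos²(π/46)) = sin(π/46) ≈ 0.068242.
Then 2/(1+√(1−ρ_J²)) = 2/(1+0.068242); ω* = 2/1.068242 = 1.87223.
At ω = 1.87223 every |λ(B_ω)| = ω−1, so ρ_SOR = 0.87223.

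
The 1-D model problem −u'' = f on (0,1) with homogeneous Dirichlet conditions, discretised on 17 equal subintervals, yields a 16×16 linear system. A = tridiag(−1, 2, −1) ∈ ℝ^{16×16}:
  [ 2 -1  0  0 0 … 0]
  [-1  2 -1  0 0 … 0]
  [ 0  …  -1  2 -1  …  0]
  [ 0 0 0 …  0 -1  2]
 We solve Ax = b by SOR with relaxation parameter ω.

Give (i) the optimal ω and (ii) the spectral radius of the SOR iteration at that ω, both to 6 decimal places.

spectrum of D⁻¹(L+U) = {cos(kπ/17) : 1≤k≤16}; ρ_J = cos(π/17) = 0.982973.
root = sin(π/17) = 0.1837495  (since 1−cos² = sin²).
ω* = 2/(1+0.1837495) = 1.689547
Hence ρ(B_{ω*}) = 1.689547 − 1 = 0.689547.

ω* = 1.689547, ρ_SOR = 0.689547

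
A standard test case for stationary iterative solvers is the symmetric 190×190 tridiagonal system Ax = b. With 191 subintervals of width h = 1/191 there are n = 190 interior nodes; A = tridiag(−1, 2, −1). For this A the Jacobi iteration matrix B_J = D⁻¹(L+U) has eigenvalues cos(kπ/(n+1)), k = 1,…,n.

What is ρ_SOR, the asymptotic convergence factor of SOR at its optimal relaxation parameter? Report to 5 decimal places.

With n=190, ρ(Jacobi) = cos(π/191) = 0.99986.
√(1−ρ_J²) simplifies to sin(π/191) = 0.016447.
ω* = 2/(1 + 0.016447) = 2/1.016447 = 1.96764.
At ω = 1.96764 every |λ(B_ω)| = ω−1, so ρ_SOR = 0.96764.

ρ_SOR = 0.96764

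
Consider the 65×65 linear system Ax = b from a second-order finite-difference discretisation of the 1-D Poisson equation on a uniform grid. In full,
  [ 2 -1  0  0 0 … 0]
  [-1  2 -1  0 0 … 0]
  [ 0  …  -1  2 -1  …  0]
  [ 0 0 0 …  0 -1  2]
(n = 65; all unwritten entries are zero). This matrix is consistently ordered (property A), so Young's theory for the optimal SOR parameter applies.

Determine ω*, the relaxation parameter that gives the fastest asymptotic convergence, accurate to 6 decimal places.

ω* = 1.909159

B_J for the 65×65 system has eigenvalues cos(kπ/66); ρ_J = cos(π/66) = 0.998867.
√(1−ρ_J²) simplifies to sin(π/66) = 0.0475819.
ω* = 2/(1+0.0475819) = 1.909159
ρ(B_{ω*}) = ω*−1 = 0.909159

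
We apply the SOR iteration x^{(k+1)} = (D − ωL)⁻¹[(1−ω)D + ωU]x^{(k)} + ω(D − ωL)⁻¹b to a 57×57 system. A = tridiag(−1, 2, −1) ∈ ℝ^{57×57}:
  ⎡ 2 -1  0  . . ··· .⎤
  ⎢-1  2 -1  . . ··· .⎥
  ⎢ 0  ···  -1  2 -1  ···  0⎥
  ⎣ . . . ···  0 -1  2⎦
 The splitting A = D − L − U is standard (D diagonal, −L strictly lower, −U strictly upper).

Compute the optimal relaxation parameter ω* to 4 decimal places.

spectrum of D⁻¹(L+U) = {cos(kπ/58) : 1≤k≤57}; ρ_J = cos(π/58) = 0.9985.
√(1 − cos²(π/58)) = sin(π/58) ≈ 0.05414.
[ω*] 2 ÷ (1 + 0.05414) = 2 ÷ 1.05414 = 1.8973.
[ρ_SOR] ω* − 1 = 0.8973.

ω* = 1.8973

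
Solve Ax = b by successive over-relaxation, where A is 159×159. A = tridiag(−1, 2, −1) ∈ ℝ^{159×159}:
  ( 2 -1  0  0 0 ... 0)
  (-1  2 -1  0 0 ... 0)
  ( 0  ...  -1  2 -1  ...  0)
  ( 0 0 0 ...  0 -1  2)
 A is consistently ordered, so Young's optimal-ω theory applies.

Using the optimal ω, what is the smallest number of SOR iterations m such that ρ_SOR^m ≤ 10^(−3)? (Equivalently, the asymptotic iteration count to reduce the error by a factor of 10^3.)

B_J for the 159×159 system has eigenvalues cos(kπ/160); ρ_J = cos(π/160) = 0.9998072.
root = sin(π/160) = 0.0196337  (since 1−cos² = sin²).
Then 2/(1+√(1−ρ_J²)) = 2/(1+0.0196337); ω* = 2/1.0196337 = 1.9614887.
ρ_SOR = ω* − 1 = 1.9614887 − 1 = 0.9614887.
Need (0.9614887)^m ≤ 10^(−3): m ≥ 3·ln10/|ln 0.9614887| = 6.90776/0.0392725 = 175.893 ⇒ m = 176.

m = 176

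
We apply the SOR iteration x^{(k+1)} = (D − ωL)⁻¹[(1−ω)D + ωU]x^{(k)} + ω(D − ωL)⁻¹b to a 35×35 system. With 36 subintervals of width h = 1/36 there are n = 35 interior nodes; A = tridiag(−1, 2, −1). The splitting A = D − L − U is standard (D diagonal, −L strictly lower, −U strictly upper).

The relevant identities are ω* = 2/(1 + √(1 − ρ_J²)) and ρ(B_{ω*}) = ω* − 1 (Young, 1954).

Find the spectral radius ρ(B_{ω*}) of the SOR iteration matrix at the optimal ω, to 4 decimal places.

ρ_SOR = 0.8397

[ρ_J] n=35: ρ(B_J) = cos(π/(n+1)) = cos(π/36) = 0.9962.
√(1−ρ_J²) simplifies to sin(π/36) = 0.08716.
Then 2/(1+√(1−ρ_J²)) = 2/(1+0.08716); ω* = 2/1.08716 = 1.8397.
At ω = 1.8397 every |λ(B_ω)| = ω−1, so ρ_SOR = 0.8397.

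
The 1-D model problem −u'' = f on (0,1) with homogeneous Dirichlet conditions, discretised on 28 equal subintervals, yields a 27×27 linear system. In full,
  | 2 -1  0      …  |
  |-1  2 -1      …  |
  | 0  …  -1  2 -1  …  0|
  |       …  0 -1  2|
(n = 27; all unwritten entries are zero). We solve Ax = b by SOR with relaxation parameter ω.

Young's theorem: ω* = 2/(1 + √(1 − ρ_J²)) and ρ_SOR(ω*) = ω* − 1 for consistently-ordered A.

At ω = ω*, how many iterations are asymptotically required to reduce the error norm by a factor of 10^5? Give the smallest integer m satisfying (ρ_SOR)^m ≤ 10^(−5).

½·tridiag(1,0,1) at n=27: λ_k = cos(kπ/28); max |λ| at k=1 ⇒ ρ_J = cos(π/28) ≈ 0.9937122.
√(1 − cos²(π/28)) = sin(π/28) ≈ 0.1119645.
Young: ω* = 2/(1+√(1−ρ_J²)) = 2/(1+0.1119645) = 2/1.1119645 = 1.7986186.
and ρ(B_{ω*}) = 1.7986186 − 1 = 0.7986186.
(0.7986186)^m ≤ 10^{−5}  ⇒  m·ln(0.7986186) ≤ −5·ln10  ⇒  m ≥ 51.198  ⇒  m = 52

m = 52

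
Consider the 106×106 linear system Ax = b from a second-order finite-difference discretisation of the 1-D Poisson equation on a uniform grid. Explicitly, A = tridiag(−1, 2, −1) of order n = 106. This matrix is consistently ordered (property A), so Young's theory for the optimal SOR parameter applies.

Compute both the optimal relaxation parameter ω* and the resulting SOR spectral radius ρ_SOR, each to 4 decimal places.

ω* = 1.9430, ρ_SOR = 0.9430

spectrum of D⁻¹(L+U) = {cos(kπ/107) : 1≤k≤106}; ρ_J = cos(π/107) = 0.9996.
√(1 − cos²(π/107)) = sin(π/107) ≈ 0.02936.
ω* = 2/(1+0.02936) = 1.9430
ρ_SOR = ω* − 1 = 1.9430 − 1 = 0.9430.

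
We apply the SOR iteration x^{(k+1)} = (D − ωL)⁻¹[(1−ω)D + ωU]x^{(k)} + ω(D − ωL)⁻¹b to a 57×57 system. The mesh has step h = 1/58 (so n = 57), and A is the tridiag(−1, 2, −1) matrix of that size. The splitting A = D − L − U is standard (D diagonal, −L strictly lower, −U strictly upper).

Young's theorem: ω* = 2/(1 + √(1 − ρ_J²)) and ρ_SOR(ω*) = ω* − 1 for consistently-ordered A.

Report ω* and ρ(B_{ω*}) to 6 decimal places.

ω* = 1.897283, ρ_SOR = 0.897283

spectrum of D⁻¹(L+U) = {cos(kπ/58) : 1≤k≤57}; ρ_J = cos(π/58) = 0.998533.
√(1−ρ_J²) simplifies to sin(π/58) = 0.0541389.
Then 2/(1+√(1−ρ_J²)) = 2/(1+0.0541389); ω* = 2/1.0541389 = 1.897283.
[ρ_SOR] ω* − 1 = 0.897283.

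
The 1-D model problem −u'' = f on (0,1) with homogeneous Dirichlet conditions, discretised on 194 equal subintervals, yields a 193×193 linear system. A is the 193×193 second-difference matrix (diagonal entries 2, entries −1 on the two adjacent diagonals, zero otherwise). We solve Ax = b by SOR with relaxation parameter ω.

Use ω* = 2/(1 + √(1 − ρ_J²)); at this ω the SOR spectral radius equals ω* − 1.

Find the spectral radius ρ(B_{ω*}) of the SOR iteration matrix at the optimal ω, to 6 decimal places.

ρ_SOR = 0.968130

ρ_J = max_k |cos(kπ/194)| = cos(π/194) = 0.999869
1 − cos²(π/194) = sin²(π/194) ⇒ √(1−ρ_J²) = sin(π/194) = 0.0161931.
Young: ω* = 2/(1+√(1−ρ_J²)) = 2/(1+0.0161931) = 2/1.0161931 = 1.968130.
Hence ρ(B_{ω*}) = 1.968130 − 1 = 0.968130.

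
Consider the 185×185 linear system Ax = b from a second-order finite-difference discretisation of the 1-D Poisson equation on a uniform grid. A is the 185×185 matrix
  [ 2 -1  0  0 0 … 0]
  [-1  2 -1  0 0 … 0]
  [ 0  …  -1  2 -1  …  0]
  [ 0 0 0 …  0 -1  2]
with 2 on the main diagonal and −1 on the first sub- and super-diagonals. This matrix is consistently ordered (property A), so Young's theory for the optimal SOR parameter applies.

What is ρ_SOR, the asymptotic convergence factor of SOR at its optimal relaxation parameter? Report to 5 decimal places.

½·tridiag(1,0,1) at n=185: λ_k = cos(kπ/186); max |λ| at k=1 ⇒ ρ_J = cos(π/186) ≈ 0.99986.
√(1−ρ_J²) = |sin(π/186)| = 0.016889
Young: ω* = 2/(1+√(1−ρ_J²)) = 2/(1+0.016889) = 2/1.016889 = 1.96678.
ρ_SOR = ω* − 1 = 1.96678 − 1 = 0.96678.

ρ_SOR = 0.96678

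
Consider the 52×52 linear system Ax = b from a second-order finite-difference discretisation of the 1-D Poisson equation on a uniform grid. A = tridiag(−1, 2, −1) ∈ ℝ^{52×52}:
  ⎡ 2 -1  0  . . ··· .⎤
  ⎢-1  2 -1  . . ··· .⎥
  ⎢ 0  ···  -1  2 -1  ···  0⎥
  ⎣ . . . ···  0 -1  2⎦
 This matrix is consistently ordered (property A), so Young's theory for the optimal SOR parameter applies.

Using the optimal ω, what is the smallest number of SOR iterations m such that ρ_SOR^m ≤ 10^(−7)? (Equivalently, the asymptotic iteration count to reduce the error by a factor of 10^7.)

ρ_J = max_k |cos(kπ/53)| = cos(π/53) = 0.9982437
√(1 − cos²(π/53)) = sin(π/53) ≈ 0.0592406.
ω* = 2 / (1 + 0.0592406) = 2 / 1.0592406 ≈ 1.8881451.
ρ(B_{ω*}) = ω*−1 = 0.8881451
(0.8881451)^m ≤ 10^{−7}  ⇒  m·ln(0.8881451) ≤ −7·ln10  ⇒  m ≥ 135.880  ⇒  m = 136

m = 136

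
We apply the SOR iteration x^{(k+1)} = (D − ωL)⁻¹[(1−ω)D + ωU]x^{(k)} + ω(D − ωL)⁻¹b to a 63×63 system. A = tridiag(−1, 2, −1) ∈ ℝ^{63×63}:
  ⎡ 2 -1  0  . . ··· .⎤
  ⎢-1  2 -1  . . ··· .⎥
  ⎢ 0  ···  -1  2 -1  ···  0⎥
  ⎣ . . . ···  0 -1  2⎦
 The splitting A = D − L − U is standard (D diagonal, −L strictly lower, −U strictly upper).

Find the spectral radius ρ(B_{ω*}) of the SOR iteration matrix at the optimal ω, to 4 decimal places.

With n=63, ρ(Jacobi) = cos(π/64) = 0.9988.
√(1 − cos²(π/64)) = sin(π/64) ≈ 0.04907.
Young: ω* = 2/(1+√(1−ρ_J²)) = 2/(1+0.04907) = 2/1.04907 = 1.9065.
ρ_SOR = ω* − 1 = 1.9065 − 1 = 0.9065.

ρ_SOR = 0.9065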